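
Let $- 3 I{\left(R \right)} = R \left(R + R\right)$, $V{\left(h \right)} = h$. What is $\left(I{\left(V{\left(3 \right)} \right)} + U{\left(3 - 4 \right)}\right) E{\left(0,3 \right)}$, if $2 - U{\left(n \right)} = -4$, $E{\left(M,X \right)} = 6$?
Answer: $0$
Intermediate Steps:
$U{\left(n \right)} = 6$ ($U{\left(n \right)} = 2 - -4 = 2 + 4 = 6$)
$I{\left(R \right)} = - \frac{2 R^{2}}{3}$ ($I{\left(R \right)} = - \frac{R \left(R + R\right)}{3} = - \frac{R 2 R}{3} = - \frac{2 R^{2}}{3}$)
$\left(I{\left(V{\left(3 \right)} \right)} + U{\left(3 - 4 \right)}\right) E{\left(0,3 \right)} = \left(- \frac{2 \cdot 3^{2}}{3} + 6\right) 6 = \left(\left(- \frac{2}{3}\right) 9 + 6\right) 6 = \left(-6 + 6\right) 6 = 0 \cdot 6 = 0$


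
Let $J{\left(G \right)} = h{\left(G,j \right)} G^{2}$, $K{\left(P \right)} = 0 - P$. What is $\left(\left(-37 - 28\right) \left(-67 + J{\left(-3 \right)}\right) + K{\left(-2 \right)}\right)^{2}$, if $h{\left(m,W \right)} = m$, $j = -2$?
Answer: $37356544$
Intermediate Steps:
$K{\left(P \right)} = - P$
$J{\left(G \right)} = G^{3}$ ($J{\left(G \right)} = G G^{2} = G^{3}$)
$\left(\left(-37 - 28\right) \left(-67 + J{\left(-3 \right)}\right) + K{\left(-2 \right)}\right)^{2} = \left(\left(-37 - 28\right) \left(-67 + \left(-3\right)^{3}\right) - -2\right)^{2} = \left(- 65 \left(-67 - 27\right) + 2\right)^{2} = \left(\left(-65\right) \left(-94\right) + 2\right)^{2} = \left(6110 + 2\right)^{2} = 6112^{2} = 37356544$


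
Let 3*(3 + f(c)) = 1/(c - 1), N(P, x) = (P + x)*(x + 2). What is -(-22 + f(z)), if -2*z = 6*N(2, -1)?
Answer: 301/12 ≈ 25.083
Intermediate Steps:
N(P, x) = (2 + x)*(P + x) (N(P, x) = (P + x)*(2 + x) = (2 + x)*(P + x))
z = -3 (z = -3*((-1)² + 2*2 + 2*(-1) + 2*(-1)) = -3*(1 + 4 - 2 - 2) = -3 ≈ -3.0000)
f(c) = -3 + 1/(3*(-1 + c)) (f(c) = -3 + 1/(3*(c - 1)) = -3 + 1/(3*(-1 + c)))
-(-22 + f(z)) = -(-22 + (10 - 9*(-3))/(3*(-1 - 3))) = -(-22 + (⅓)*(10 + 27)/(-4)) = -(-22 + (⅓)*(-¼)*37) = -(-22 - 37/12) = -1*(-301/12) = 301/12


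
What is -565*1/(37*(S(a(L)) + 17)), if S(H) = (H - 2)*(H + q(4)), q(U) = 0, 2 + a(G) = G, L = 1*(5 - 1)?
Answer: -565/629 ≈ -0.89825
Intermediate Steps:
L = 4 (L = 1*4 = 4)
a(G) = -2 + G
S(H) = H*(-2 + H) (S(H) = (H - 2)*(H + 0) = (-2 + H)*H = H*(-2 + H))
-565*1/(37*(S(a(L)) + 17)) = -565*1/(37*((-2 + 4)*(-2 + (-2 + 4)) + 17)) = -565*1/(37*(2*(-2 + 2) + 17)) = -565*1/(37*(2*0 + 17)) = -565*1/(37*(0 + 17)) = -565/(17*37) = -565/629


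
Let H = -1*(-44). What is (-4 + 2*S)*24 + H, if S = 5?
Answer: 188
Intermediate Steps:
H = 44
(-4 + 2*S)*24 + H = (-4 + 2*5)*24 + 44 = (-4 + 10)*24 + 44 = 6*24 + 44 = 144 + 44 = 188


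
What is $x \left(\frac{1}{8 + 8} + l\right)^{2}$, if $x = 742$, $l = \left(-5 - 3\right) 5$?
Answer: $\frac{151487091}{128} \approx 1.1835 \cdot 10^{6}$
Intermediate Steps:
$l = -40$ ($l = \left(-8\right) 5 = -40$)
$x \left(\frac{1}{8 + 8} + l\right)^{2} = 742 \left(\frac{1}{8 + 8} - 40\right)^{2} = 742 \left(\frac{1}{16} - 40\right)^{2} = 742 \left(- \frac{639}{16}\right)^{2} = 742 \cdot \frac{408321}{256} = \frac{151487091}{128}$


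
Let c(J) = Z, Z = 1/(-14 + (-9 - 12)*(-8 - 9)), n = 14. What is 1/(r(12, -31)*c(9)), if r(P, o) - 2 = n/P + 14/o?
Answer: 63798/505 ≈ 126.33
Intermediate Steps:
r(P, o) = 2 + 14/P + 14/o (r(P, o) = 2 + (14/P + 14/o) = 2 + 14/P + 14/o)
Z = 1/343 (Z = 1/(-14 - 21*(-17)) = 1/(-14 + 357) = 1/343 ≈ 0.0029155)
c(J) = 1/343
1/(r(12, -31)*c(9)) = 1/((2 + 14/12 + 14/(-31))*(1/343)) = 343/(2 + 14*(1/12) + 14*(-1/31)) = 343/(2 + 7/6 - 14/31) = 343/(505/186) = (186/505)*343 = 63798/505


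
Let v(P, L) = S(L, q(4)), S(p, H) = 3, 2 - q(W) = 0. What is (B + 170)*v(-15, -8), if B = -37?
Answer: 399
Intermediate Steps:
q(W) = 2 (q(W) = 2 - 1*0 = 2 + 0 = 2)
v(P, L) = 3
(B + 170)*v(-15, -8) = (-37 + 170)*3 = 133*3 = 399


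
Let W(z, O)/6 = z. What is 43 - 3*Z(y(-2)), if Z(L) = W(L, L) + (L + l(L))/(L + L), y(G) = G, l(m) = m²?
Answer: 161/2 ≈ 80.500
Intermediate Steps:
W(z, O) = 6*z
Z(L) = 6*L + (L + L²)/(2*L) (Z(L) = 6*L + (L + L²)/(L + L) = 6*L + (L + L²)/((2*L)) = 6*L + (L + L²)*(1/(2*L)) = 6*L + (L + L²)/(2*L))
43 - 3*Z(y(-2)) = 43 - 3*(½ + (13/2)*(-2)) = 43 - 3*(½ - 13) = 43 - 3*(-25/2) = 43 + 75/2 = 161/2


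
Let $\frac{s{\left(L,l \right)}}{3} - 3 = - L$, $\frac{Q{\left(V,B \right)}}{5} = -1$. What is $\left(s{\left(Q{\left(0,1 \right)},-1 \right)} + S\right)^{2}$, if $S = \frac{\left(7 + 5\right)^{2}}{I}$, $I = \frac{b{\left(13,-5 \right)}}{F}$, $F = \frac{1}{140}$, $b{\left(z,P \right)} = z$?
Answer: $\frac{120033936}{207025} \approx 579.8$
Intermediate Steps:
$Q{\left(V,B \right)} = -5$ ($Q{\left(V,B \right)} = 5 \left(-1\right) = -5$)
$F = \frac{1}{140} \approx 0.0071429$
$I = 1820$ ($I = 13 \frac{1}{\frac{1}{140}} = 13 \cdot 140 = 1820$)
$s{\left(L,l \right)} = 9 - 3 L$ ($s{\left(L,l \right)} = 9 + 3 \left(- L\right) = 9 - 3 L$)
$S = \frac{36}{455}$ ($S = \frac{\left(7 + 5\right)^{2}}{1820} = 12^{2} \cdot \frac{1}{1820} = 144 \cdot \frac{1}{1820} = \frac{36}{455} \approx 0.079121$)
$\left(s{\left(Q{\left(0,1 \right)},-1 \right)} + S\right)^{2} = \left(\left(9 - -15\right) + \frac{36}{455}\right)^{2} = \left(\left(9 + 15\right) + \frac{36}{455}\right)^{2} = \left(24 + \frac{36}{455}\right)^{2} = \left(\frac{10956}{455}\right)^{2} = \frac{120033936}{207025}$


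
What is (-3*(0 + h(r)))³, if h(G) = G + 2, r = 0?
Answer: -216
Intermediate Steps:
h(G) = 2 + G
(-3*(0 + h(r)))³ = (-3*(0 + (2 + 0)))³ = (-3*(0 + 2))³ = (-3*2)³ = (-6)³ = -216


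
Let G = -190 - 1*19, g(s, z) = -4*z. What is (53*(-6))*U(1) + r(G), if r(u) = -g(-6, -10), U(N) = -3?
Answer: 914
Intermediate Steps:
G = -209 (G = -190 - 19 = -209)
r(u) = -40 (r(u) = -(-4)*(-10) = -1*40 = -40)
(53*(-6))*U(1) + r(G) = (53*(-6))*(-3) - 40 = -318*(-3) - 40 = 954 - 40 = 914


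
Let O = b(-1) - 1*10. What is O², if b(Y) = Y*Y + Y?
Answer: 100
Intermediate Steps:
b(Y) = Y + Y² (b(Y) = Y² + Y = Y + Y²)
O = -10 (O = -(1 - 1) - 1*10 = -1*0 - 10 = 0 - 10 = -10)
O² = (-10)² = 100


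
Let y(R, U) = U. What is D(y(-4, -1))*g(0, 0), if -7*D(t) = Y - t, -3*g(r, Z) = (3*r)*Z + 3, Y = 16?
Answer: 17/7 ≈ 2.4286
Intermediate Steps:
g(r, Z) = -1 - Z*r (g(r, Z) = -((3*r)*Z + 3)/3 = -(3*Z*r + 3)/3 = -(3 + 3*Z*r)/3 = -1 - Z*r)
D(t) = -16/7 + t/7 (D(t) = -(16 - t)/7 = -16/7 + t/7)
D(y(-4, -1))*g(0, 0) = (-16/7 + (1/7)*(-1))*(-1 - 1*0*0) = (-16/7 - 1/7)*(-1 + 0) = -17/7*(-1) = 17/7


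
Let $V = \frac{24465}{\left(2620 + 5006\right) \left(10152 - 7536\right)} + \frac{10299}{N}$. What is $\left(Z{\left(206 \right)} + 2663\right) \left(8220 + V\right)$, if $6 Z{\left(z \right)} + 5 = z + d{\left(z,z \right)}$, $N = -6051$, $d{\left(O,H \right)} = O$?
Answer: $\frac{1806124059150489515}{80476750944} \approx 2.2443 \cdot 10^{7}$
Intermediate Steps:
$Z{\left(z \right)} = - \frac{5}{6} + \frac{z}{3}$ ($Z{\left(z \right)} = - \frac{5}{6} + \frac{z + z}{6} = - \frac{5}{6} + \frac{2 z}{6} = - \frac{5}{6} + \frac{z}{3}$)
$V = - \frac{22812561941}{13412791824}$ ($V = \frac{24465}{\left(2620 + 5006\right) \left(10152 - 7536\right)} + \frac{10299}{-6051} = \frac{24465}{7626 \cdot 2616} + 10299 \left(- \frac{1}{6051}\right) = \frac{24465}{19949616} - \frac{3433}{2017} = 24465 \cdot \frac{1}{19949616} - \frac{3433}{2017} = \frac{8155}{6649872} - \frac{3433}{2017} = - \frac{22812561941}{13412791824} \approx -1.7008$)
$\left(Z{\left(206 \right)} + 2663\right) \left(8220 + V\right) = \left(\left(- \frac{5}{6} + \frac{1}{3} \cdot 206\right) + 2663\right) \left(8220 - \frac{22812561941}{13412791824}\right) = \left(\left(- \frac{5}{6} + \frac{206}{3}\right) + 2663\right) \frac{110230336231339}{13412791824} = \left(\frac{407}{6} + 2663\right) \frac{110230336231339}{13412791824} = \frac{16385}{6} \cdot \frac{110230336231339}{13412791824} = \frac{1806124059150489515}{80476750944}$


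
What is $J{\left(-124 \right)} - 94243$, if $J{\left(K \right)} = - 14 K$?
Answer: $-92507$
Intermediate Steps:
$J{\left(-124 \right)} - 94243 = \left(-14\right) \left(-124\right) - 94243 = 1736 - 94243 = -92507$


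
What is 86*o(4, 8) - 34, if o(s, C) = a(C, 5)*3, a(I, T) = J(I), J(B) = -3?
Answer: -808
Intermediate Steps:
a(I, T) = -3
o(s, C) = -9 (o(s, C) = -3*3 = -9)
86*o(4, 8) - 34 = 86*(-9) - 34 = -774 - 34 = -808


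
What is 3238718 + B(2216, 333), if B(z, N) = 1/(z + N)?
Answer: 8255492183/2549 ≈ 3.2387e+6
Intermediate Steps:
B(z, N) = 1/(N + z)
3238718 + B(2216, 333) = 3238718 + 1/(333 + 2216) = 3238718 + 1/2549 = 8255492183/2549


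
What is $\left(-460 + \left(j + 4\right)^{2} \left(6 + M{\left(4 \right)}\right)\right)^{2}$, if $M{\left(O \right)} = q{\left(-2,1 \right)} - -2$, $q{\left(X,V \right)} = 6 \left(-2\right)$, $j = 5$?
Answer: $614656$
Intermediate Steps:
$q{\left(X,V \right)} = -12$
$M{\left(O \right)} = -10$ ($M{\left(O \right)} = -12 - -2 = -12 + 2 = -10$)
$\left(-460 + \left(j + 4\right)^{2} \left(6 + M{\left(4 \right)}\right)\right)^{2} = \left(-460 + \left(5 + 4\right)^{2} \left(6 - 10\right)\right)^{2} = \left(-460 + 9^{2} \left(-4\right)\right)^{2} = \left(-460 + 81 \left(-4\right)\right)^{2} = \left(-460 - 324\right)^{2} = \left(-784\right)^{2} = 614656$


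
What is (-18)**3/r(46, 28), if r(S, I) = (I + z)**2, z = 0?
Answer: -729/98 ≈ -7.4388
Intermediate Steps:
r(S, I) = I**2 (r(S, I) = (I + 0)**2 = I**2)
(-18)**3/r(46, 28) = (-18)**3/(28**2) = -5832/784 = -5832*1/784 = -729/98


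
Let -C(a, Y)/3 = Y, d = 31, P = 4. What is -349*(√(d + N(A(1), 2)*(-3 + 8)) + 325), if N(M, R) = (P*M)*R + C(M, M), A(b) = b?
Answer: -113425 - 698*√14 ≈ -1.1604e+5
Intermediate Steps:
C(a, Y) = -3*Y
N(M, R) = -3*M + 4*M*R (N(M, R) = (4*M)*R - 3*M = 4*M*R - 3*M = -3*M + 4*M*R)
-349*(√(d + N(A(1), 2)*(-3 + 8)) + 325) = -349*(√(31 + (1*(-3 + 4*2))*(-3 + 8)) + 325) = -349*(√(31 + (1*(-3 + 8))*5) + 325) = -349*(√(31 + (1*5)*5) + 325) = -349*(√(31 + 5*5) + 325) = -349*(√(31 + 25) + 325) = -349*(√56 + 325) = -349*(2*√14 + 325) = -349*(325 + 2*√14) = -113425 - 698*√14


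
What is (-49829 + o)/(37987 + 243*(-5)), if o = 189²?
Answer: -3527/9193 ≈ -0.38366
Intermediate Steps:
o = 35721
(-49829 + o)/(37987 + 243*(-5)) = (-49829 + 35721)/(37987 + 243*(-5)) = -14108/(37987 - 1215) = -14108/36772 = -14108*1/36772 = -3527/9193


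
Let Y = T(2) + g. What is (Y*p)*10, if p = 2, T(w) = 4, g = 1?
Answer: 100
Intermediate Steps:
Y = 5 (Y = 4 + 1 = 5)
(Y*p)*10 = (5*2)*10 = 10*10 = 100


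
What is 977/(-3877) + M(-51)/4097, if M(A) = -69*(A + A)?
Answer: 1369621/934357 ≈ 1.4658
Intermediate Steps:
M(A) = -138*A
977/(-3877) + M(-51)/4097 = 977/(-3877) - 138*(-51)/4097 = 977*(-1/3877) + 7038*(1/4097) = -977/3877 + 414/241 = 1369621/934357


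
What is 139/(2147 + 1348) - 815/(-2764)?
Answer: 3232621/9660180 ≈ 0.33463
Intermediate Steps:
139/(2147 + 1348) - 815/(-2764) = 139/3495 - 815*(-1/2764) = 139*(1/3495) + 815/2764 = 139/3495 + 815/2764 = 3232621/9660180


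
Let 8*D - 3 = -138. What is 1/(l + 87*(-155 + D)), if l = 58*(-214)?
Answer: -8/218921 ≈ -3.6543e-5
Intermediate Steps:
D = -135/8 (D = 3/8 + (1/8)*(-138) = 3/8 - 69/4 = -135/8 ≈ -16.875)
l = -12412
1/(l + 87*(-155 + D)) = 1/(-12412 + 87*(-155 - 135/8)) = 1/(-12412 + 87*(-1375/8)) = 1/(-12412 - 119625/8) = 1/(-218921/8) = -8/218921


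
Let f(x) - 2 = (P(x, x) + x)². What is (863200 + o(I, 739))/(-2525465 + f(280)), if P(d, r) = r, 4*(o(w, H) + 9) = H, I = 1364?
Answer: -3453503/8847452 ≈ -0.39034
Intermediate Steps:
o(w, H) = -9 + H/4
f(x) = 2 + 4*x² (f(x) = 2 + (x + x)² = 2 + (2*x)² = 2 + 4*x²)
(863200 + o(I, 739))/(-2525465 + f(280)) = (863200 + (-9 + (¼)*739))/(-2525465 + (2 + 4*280²)) = (863200 + (-9 + 739/4))/(-2525465 + (2 + 4*78400)) = (863200 + 703/4)/(-2525465 + (2 + 313600)) = 3453503/(4*(-2525465 + 313602)) = (3453503/4)/(-2211863) = (3453503/4)*(-1/2211863) = -3453503/8847452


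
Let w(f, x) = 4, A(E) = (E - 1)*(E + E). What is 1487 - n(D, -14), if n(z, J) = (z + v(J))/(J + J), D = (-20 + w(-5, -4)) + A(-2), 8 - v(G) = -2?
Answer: 20821/14 ≈ 1487.2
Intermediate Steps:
v(G) = 10 (v(G) = 8 - 1*(-2) = 8 + 2 = 10)
A(E) = 2*E*(-1 + E) (A(E) = (-1 + E)*(2*E) = 2*E*(-1 + E))
D = -4 (D = (-20 + 4) + 2*(-2)*(-1 - 2) = -16 + 2*(-2)*(-3) = -16 + 12 = -4)
n(z, J) = (10 + z)/(2*J) (n(z, J) = (z + 10)/(J + J) = (10 + z)/((2*J)) = (10 + z)*(1/(2*J)) = (10 + z)/(2*J))
1487 - n(D, -14) = 1487 - (10 - 4)/(2*(-14)) = 1487 - (-1)*6/(2*14) = 1487 - 1*(-3/14) = 1487 + 3/14 = 20821/14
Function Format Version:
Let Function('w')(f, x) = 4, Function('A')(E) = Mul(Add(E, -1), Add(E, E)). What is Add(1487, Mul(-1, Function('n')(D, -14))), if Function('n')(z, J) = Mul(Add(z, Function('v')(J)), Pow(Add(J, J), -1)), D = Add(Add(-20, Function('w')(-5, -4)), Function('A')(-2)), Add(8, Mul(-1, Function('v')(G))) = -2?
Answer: Rational(20821, 14) ≈ 1487.2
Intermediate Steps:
Function('v')(G) = 10 (Function('v')(G) = Add(8, Mul(-1, -2)) = Add(8, 2) = 10)
Function('A')(E) = Mul(2, E, Add(-1, E)) (Function('A')(E) = Mul(Add(-1, E), Mul(2, E)) = Mul(2, E, Add(-1, E)))
D = -4 (D = Add(Add(-20, 4), Mul(2, -2, Add(-1, -2))) = Add(-16, Mul(2, -2, -3)) = Add(-16, 12) = -4)
Function('n')(z, J) = Mul(Rational(1, 2), Pow(J, -1), Add(10, z)) (Function('n')(z, J) = Mul(Add(z, 10), Pow(Add(J, J), -1)) = Mul(Add(10, z), Pow(Mul(2, J), -1)) = Mul(Add(10, z), Mul(Rational(1, 2), Pow(J, -1))) = Mul(Rational(1, 2), Pow(J, -1), Add(10, z)))
Add(1487, Mul(-1, Function('n')(D, -14))) = Add(1487, Mul(-1, Mul(Rational(1, 2), Pow(-14, -1), Add(10, -4)))) = Add(1487, Mul(-1, Mul(Rational(1, 2), Rational(-1, 14), 6))) = Add(1487, Mul(-1, Rational(-3, 14))) = Add(1487, Rational(3, 14)) = Rational(20821, 14)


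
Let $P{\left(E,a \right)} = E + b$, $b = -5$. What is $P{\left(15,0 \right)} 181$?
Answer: $1810$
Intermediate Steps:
$P{\left(E,a \right)} = -5 + E$ ($P{\left(E,a \right)} = E - 5 = -5 + E$)
$P{\left(15,0 \right)} 181 = \left(-5 + 15\right) 181 = 10 \cdot 181 = 1810$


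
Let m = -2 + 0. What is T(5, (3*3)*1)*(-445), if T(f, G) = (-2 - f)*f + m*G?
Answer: 23585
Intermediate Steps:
m = -2
T(f, G) = -2*G + f*(-2 - f) (T(f, G) = (-2 - f)*f - 2*G = f*(-2 - f) - 2*G = -2*G + f*(-2 - f))
T(5, (3*3)*1)*(-445) = (-1*5² - 2*3*3 - 2*5)*(-445) = (-1*25 - 18 - 10)*(-445) = (-25 - 2*9 - 10)*(-445) = (-25 - 18 - 10)*(-445) = -53*(-445) = 23585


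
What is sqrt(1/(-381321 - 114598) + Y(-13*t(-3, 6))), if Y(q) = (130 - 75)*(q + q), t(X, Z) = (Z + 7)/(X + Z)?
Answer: I*sqrt(13715831459330241)/1487757 ≈ 78.719*I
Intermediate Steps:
t(X, Z) = (7 + Z)/(X + Z)
Y(q) = 110*q (Y(q) = 55*(2*q) = 110*q)
sqrt(1/(-381321 - 114598) + Y(-13*t(-3, 6))) = sqrt(1/(-381321 - 114598) + 110*(-13*(7 + 6)/(-3 + 6))) = sqrt(1/(-495919) + 110*(-13*13/3)) = sqrt(-1/495919 + 110*(-13*13/3)) = sqrt(-1/495919 + 110*(-169/3)) = sqrt(-1/495919 - 18590/3) = sqrt(-9219134213/1487757) = I*sqrt(13715831459330241)/1487757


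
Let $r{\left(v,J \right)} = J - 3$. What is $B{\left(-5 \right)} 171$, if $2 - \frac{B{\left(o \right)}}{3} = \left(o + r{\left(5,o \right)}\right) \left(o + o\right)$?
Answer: $-65664$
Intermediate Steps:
$r{\left(v,J \right)} = -3 + J$
$B{\left(o \right)} = 6 - 6 o \left(-3 + 2 o\right)$ ($B{\left(o \right)} = 6 - 3 \left(o + \left(-3 + o\right)\right) \left(o + o\right) = 6 - 3 \left(-3 + 2 o\right) 2 o = 6 - 3 \cdot 2 o \left(-3 + 2 o\right) = 6 - 6 o \left(-3 + 2 o\right)$)
$B{\left(-5 \right)} 171 = \left(6 - 12 \left(-5\right)^{2} + 18 \left(-5\right)\right) 171 = \left(6 - 300 - 90\right) 171 = \left(-384\right) 171 = -65664$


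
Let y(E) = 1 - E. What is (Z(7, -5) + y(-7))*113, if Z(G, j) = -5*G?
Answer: -3051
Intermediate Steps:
(Z(7, -5) + y(-7))*113 = (-5*7 + (1 - 1*(-7)))*113 = (-35 + (1 + 7))*113 = (-35 + 8)*113 = -27*113 = -3051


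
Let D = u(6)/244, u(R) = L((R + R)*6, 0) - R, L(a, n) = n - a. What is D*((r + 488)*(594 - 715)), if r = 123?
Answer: 2883309/122 ≈ 23634.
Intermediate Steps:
u(R) = -13*R (u(R) = (0 - (R + R)*6) - R = (0 - 2*R*6) - R = (0 - 12*R) - R = -12*R - R = -13*R)
D = -39/122 (D = -13*6/244 = -78*1/244 = -39/122 ≈ -0.31967)
D*((r + 488)*(594 - 715)) = -39*(123 + 488)*(594 - 715)/122 = -23829*(-121)/122 = -39/122*(-73931) = 2883309/122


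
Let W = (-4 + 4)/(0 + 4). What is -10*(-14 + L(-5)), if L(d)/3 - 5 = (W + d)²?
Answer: -760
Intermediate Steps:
W = 0 (W = 0/4 = 0*(¼) = 0)
L(d) = 15 + 3*d² (L(d) = 15 + 3*(0 + d)² = 15 + 3*d²)
-10*(-14 + L(-5)) = -10*(-14 + (15 + 3*(-5)²)) = -10*(-14 + (15 + 3*25)) = -10*(-14 + (15 + 75)) = -10*(-14 + 90) = -10*76 = -760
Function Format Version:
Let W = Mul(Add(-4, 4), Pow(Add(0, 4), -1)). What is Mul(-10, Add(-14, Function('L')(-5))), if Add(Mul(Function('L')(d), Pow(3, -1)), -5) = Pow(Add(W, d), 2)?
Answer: -760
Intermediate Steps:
W = 0 (W = Mul(0, Pow(4, -1)) = Mul(0, Rational(1, 4)) = 0)
Function('L')(d) = Add(15, Mul(3, Pow(d, 2))) (Function('L')(d) = Add(15, Mul(3, Pow(Add(0, d), 2))) = Add(15, Mul(3, Pow(d, 2))))
Mul(-10, Add(-14, Function('L')(-5))) = Mul(-10, Add(-14, Add(15, Mul(3, Pow(-5, 2))))) = Mul(-10, Add(-14, Add(15, Mul(3, 25)))) = Mul(-10, Add(-14, Add(15, 75))) = Mul(-10, Add(-14, 90)) = Mul(-10, 76) = -760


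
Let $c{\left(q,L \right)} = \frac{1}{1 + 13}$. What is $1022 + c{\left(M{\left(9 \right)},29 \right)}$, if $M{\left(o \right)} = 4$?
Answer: $\frac{14309}{14} \approx 1022.1$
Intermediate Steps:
$c{\left(q,L \right)} = \frac{1}{14}$
$1022 + c{\left(M{\left(9 \right)},29 \right)} = 1022 + \frac{1}{14} = \frac{14309}{14}$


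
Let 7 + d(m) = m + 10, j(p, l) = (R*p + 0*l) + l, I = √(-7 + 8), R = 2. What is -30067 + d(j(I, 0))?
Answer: -30062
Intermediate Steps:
I = 1 (I = √1 = 1)
j(p, l) = l + 2*p (j(p, l) = (2*p + 0*l) + l = (2*p + 0) + l = 2*p + l = l + 2*p)
d(m) = 3 + m (d(m) = -7 + (m + 10) = -7 + (10 + m) = 3 + m)
-30067 + d(j(I, 0)) = -30067 + (3 + (0 + 2*1)) = -30067 + (3 + (0 + 2)) = -30067 + (3 + 2) = -30067 + 5 = -30062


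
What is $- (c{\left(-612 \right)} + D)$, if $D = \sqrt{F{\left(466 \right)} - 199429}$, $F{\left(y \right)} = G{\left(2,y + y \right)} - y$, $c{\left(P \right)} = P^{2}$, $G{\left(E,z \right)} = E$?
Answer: $-374544 - i \sqrt{199893} \approx -3.7454 \cdot 10^{5} - 447.09 i$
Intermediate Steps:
$F{\left(y \right)} = 2 - y$
$D = i \sqrt{199893}$ ($D = \sqrt{\left(2 - 466\right) - 199429} = \sqrt{-464 - 199429} = \sqrt{-199893} = i \sqrt{199893} \approx 447.09 i$)
$- (c{\left(-612 \right)} + D) = - (\left(-612\right)^{2} + i \sqrt{199893}) = - (374544 + i \sqrt{199893}) = -374544 - i \sqrt{199893}$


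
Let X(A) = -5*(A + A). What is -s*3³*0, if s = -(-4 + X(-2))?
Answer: 0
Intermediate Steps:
X(A) = -10*A
s = -16 (s = -(-4 - 10*(-2)) = -(-4 + 20) = -1*16 = -16)
-s*3³*0 = -(-16*3³)*0 = -(-16*27)*0 = -(-432)*0 = -1*0 = 0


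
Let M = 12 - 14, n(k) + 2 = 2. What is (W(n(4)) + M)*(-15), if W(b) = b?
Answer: 30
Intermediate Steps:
n(k) = 0 (n(k) = -2 + 2 = 0)
M = -2
(W(n(4)) + M)*(-15) = (0 - 2)*(-15) = -2*(-15) = 30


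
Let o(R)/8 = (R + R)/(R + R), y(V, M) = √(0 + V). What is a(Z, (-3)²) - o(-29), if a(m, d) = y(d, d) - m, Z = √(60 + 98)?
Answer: -5 - √158 ≈ -17.570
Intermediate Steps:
y(V, M) = √V
Z = √158 ≈ 12.570
o(R) = 8 (o(R) = 8*((R + R)/(R + R)) = 8*((2*R)/((2*R))) = 8*((2*R)*(1/(2*R))) = 8*1 = 8)
a(m, d) = √d - m
a(Z, (-3)²) - o(-29) = (√((-3)²) - √158) - 1*8 = (√9 - √158) - 8 = (3 - √158) - 8 = -5 - √158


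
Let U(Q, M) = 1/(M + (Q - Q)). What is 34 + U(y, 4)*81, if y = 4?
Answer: 217/4 ≈ 54.250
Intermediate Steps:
U(Q, M) = 1/M (U(Q, M) = 1/(M + 0) = 1/M)
34 + U(y, 4)*81 = 34 + 81/4 = 217/4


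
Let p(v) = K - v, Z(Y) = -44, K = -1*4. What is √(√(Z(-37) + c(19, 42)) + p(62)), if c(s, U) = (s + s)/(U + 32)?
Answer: √(-90354 + 37*I*√59533)/37 ≈ 0.40535 + 8.1341*I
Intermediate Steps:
c(s, U) = 2*s/(32 + U) (c(s, U) = (2*s)/(32 + U) = 2*s/(32 + U))
K = -4
p(v) = -4 - v
√(√(Z(-37) + c(19, 42)) + p(62)) = √(√(-44 + 2*19/(32 + 42)) + (-4 - 1*62)) = √(√(-44 + 2*19/74) + (-4 - 62)) = √(√(-44 + 2*19*(1/74)) - 66) = √(√(-44 + 19/37) - 66) = √(√(-1609/37) - 66) = √(I*√59533/37 - 66) = √(-66 + I*√59533/37)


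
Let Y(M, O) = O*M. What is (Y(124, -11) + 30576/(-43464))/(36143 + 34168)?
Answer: -823826/42444407 ≈ -0.019410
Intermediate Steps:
Y(M, O) = M*O
(Y(124, -11) + 30576/(-43464))/(36143 + 34168) = (124*(-11) + 30576/(-43464))/(36143 + 34168) = (-1364 + 30576*(-1/43464))/70311 = (-1364 - 1274/1811)*(1/70311) = -2471478/1811*1/70311 = -823826/42444407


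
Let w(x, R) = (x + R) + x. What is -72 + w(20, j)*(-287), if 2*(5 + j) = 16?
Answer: -12413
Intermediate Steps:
j = 3 (j = -5 + (½)*16 = -5 + 8 = 3)
w(x, R) = R + 2*x (w(x, R) = (R + x) + x = R + 2*x)
-72 + w(20, j)*(-287) = -72 + (3 + 2*20)*(-287) = -72 + (3 + 40)*(-287) = -72 + 43*(-287) = -72 - 12341 = -12413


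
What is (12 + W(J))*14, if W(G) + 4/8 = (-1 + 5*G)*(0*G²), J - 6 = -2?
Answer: 161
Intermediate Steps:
J = 4 (J = 6 - 2 = 4)
W(G) = -½ (W(G) = -½ + (-1 + 5*G)*(0*G²) = -½ + (-1 + 5*G)*0 = -½ + 0 = -½)
(12 + W(J))*14 = (12 - ½)*14 = (23/2)*14 = 161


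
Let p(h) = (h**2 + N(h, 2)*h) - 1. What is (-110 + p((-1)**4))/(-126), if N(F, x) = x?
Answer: 6/7 ≈ 0.85714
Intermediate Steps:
p(h) = -1 + h**2 + 2*h (p(h) = (h**2 + 2*h) - 1 = -1 + h**2 + 2*h)
(-110 + p((-1)**4))/(-126) = (-110 + (-1 + ((-1)**4)**2 + 2*(-1)**4))/(-126) = (-110 + (-1 + 1**2 + 2*1))*(-1/126) = (-110 + (-1 + 1 + 2))*(-1/126) = (-110 + 2)*(-1/126) = -108*(-1/126) = 6/7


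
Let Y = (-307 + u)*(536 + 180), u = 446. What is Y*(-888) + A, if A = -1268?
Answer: -88378580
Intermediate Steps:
Y = 99524 (Y = (-307 + 446)*(536 + 180) = 139*716 = 99524)
Y*(-888) + A = 99524*(-888) - 1268 = -88377312 - 1268 = -88378580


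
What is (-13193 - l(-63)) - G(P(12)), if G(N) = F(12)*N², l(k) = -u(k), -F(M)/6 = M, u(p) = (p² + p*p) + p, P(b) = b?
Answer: 5050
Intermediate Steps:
u(p) = p + 2*p² (u(p) = (p² + p²) + p = 2*p² + p = p + 2*p²)
F(M) = -6*M
l(k) = -k*(1 + 2*k)
G(N) = -72*N² (G(N) = (-6*12)*N² = -72*N²)
(-13193 - l(-63)) - G(P(12)) = (-13193 - (-1)*(-63)*(1 + 2*(-63))) - (-72)*12² = (-13193 - (-1)*(-63)*(1 - 126)) - (-72)*144 = (-13193 - (-1)*(-63)*(-125)) - 1*(-10368) = (-13193 - 1*(-7875)) + 10368 = (-13193 + 7875) + 10368 = -5318 + 10368 = 5050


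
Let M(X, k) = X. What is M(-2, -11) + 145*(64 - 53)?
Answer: 1593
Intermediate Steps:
M(-2, -11) + 145*(64 - 53) = -2 + 145*(64 - 53) = -2 + 145*11 = -2 + 1595 = 1593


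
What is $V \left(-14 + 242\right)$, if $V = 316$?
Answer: $72048$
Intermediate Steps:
$V \left(-14 + 242\right) = 316 \left(-14 + 242\right) = 316 \cdot 228 = 72048$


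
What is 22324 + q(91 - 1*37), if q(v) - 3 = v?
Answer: 22381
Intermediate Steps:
q(v) = 3 + v
22324 + q(91 - 1*37) = 22324 + (3 + (91 - 1*37)) = 22324 + (3 + (91 - 37)) = 22324 + (3 + 54) = 22324 + 57 = 22381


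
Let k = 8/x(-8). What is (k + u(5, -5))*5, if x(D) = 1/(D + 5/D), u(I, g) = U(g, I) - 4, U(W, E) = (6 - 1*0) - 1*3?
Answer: -350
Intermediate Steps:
U(W, E) = 3 (U(W, E) = (6 + 0) - 3 = 6 - 3 = 3)
u(I, g) = -1 (u(I, g) = 3 - 4 = -1)
k = -69 (k = 8/((-8/(5 + (-8)**2))) = 8/((-8/(5 + 64))) = 8/((-8/69)) = 8/((-8*1/69)) = 8/(-8/69) = 8*(-69/8) = -69)
(k + u(5, -5))*5 = (-69 - 1)*5 = -70*5 = -350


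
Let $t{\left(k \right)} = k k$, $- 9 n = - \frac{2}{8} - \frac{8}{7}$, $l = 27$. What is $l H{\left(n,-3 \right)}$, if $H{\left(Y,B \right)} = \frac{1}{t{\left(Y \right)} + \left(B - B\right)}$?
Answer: $\frac{190512}{169} \approx 1127.3$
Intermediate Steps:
$n = \frac{13}{84}$ ($n = - \frac{- \frac{2}{8} - \frac{8}{7}}{9} = - \frac{\left(-2\right) \frac{1}{8} - \frac{8}{7}}{9} = - \frac{- \frac{1}{4} - \frac{8}{7}}{9} = \left(- \frac{1}{9}\right) \left(- \frac{39}{28}\right) = \frac{13}{84} \approx 0.15476$)
$t{\left(k \right)} = k^{2}$
$H{\left(Y,B \right)} = \frac{1}{Y^{2}}$ ($H{\left(Y,B \right)} = \frac{1}{Y^{2} + \left(B - B\right)} = \frac{1}{Y^{2} + 0} = \frac{1}{Y^{2}}$)
$l H{\left(n,-3 \right)} = \frac{27}{\frac{169}{7056}} = 27 \cdot \frac{7056}{169} = \frac{190512}{169}$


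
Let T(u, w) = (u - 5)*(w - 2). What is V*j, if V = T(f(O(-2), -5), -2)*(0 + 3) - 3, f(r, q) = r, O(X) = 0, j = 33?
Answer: 1881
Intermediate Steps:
T(u, w) = (-5 + u)*(-2 + w)
V = 57 (V = (10 - 5*(-2) - 2*0 + 0*(-2))*(0 + 3) - 3 = (10 + 10 + 0 + 0)*3 - 3 = 20*3 - 3 = 60 - 3 = 57)
V*j = 57*33 = 1881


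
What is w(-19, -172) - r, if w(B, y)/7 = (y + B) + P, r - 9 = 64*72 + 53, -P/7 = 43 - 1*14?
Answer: -7428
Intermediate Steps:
P = -203 (P = -7*(43 - 1*14) = -7*(43 - 14) = -7*29 = -203)
r = 4670 (r = 9 + (64*72 + 53) = 9 + (4608 + 53) = 9 + 4661 = 4670)
w(B, y) = -1421 + 7*B + 7*y (w(B, y) = 7*((y + B) - 203) = 7*((B + y) - 203) = 7*(-203 + B + y) = -1421 + 7*B + 7*y)
w(-19, -172) - r = (-1421 + 7*(-19) + 7*(-172)) - 1*4670 = (-1421 - 133 - 1204) - 4670 = -2758 - 4670 = -7428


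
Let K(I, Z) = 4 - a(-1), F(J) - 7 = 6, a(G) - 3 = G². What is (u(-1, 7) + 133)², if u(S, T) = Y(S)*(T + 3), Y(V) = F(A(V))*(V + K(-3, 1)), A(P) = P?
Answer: 9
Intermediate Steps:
a(G) = 3 + G²
F(J) = 13 (F(J) = 7 + 6 = 13)
K(I, Z) = 0 (K(I, Z) = 4 - (3 + (-1)²) = 4 - (3 + 1) = 4 - 1*4 = 4 - 4 = 0)
Y(V) = 13*V (Y(V) = 13*(V + 0) = 13*V)
u(S, T) = 13*S*(3 + T) (u(S, T) = (13*S)*(T + 3) = (13*S)*(3 + T) = 13*S*(3 + T))
(u(-1, 7) + 133)² = (13*(-1)*(3 + 7) + 133)² = (13*(-1)*10 + 133)² = (-130 + 133)² = 3² = 9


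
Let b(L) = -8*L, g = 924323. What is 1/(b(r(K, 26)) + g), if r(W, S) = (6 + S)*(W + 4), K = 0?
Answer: 1/923299 ≈ 1.0831e-6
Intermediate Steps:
r(W, S) = (4 + W)*(6 + S) (r(W, S) = (6 + S)*(4 + W) = (4 + W)*(6 + S))
1/(b(r(K, 26)) + g) = 1/(-8*(24 + 4*26 + 6*0 + 26*0) + 924323) = 1/(-8*(24 + 104 + 0 + 0) + 924323) = 1/(-8*128 + 924323) = 1/(-1024 + 924323) = 1/923299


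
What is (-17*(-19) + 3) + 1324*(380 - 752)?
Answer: -492202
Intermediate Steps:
(-17*(-19) + 3) + 1324*(380 - 752) = (323 + 3) + 1324*(-372) = 326 - 492528 = -492202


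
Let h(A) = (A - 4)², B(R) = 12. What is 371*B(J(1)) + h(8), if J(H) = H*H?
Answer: 4468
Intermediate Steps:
J(H) = H²
h(A) = (-4 + A)²
371*B(J(1)) + h(8) = 371*12 + (-4 + 8)² = 4452 + 4² = 4452 + 16 = 4468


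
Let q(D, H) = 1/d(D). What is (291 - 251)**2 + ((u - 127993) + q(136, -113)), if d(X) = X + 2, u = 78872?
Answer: -6557897/138 ≈ -47521.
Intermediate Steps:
d(X) = 2 + X
q(D, H) = 1/(2 + D)
(291 - 251)**2 + ((u - 127993) + q(136, -113)) = (291 - 251)**2 + ((78872 - 127993) + 1/(2 + 136)) = 40**2 + (-49121 + 1/138) = 1600 + (-49121 + 1/138) = 1600 - 6778697/138 = -6557897/138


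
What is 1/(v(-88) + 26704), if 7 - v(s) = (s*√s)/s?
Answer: 26711/713477609 + 2*I*√22/713477609 ≈ 3.7438e-5 + 1.3148e-8*I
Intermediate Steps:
v(s) = 7 - √s (v(s) = 7 - s*√s/s = 7 - s^(3/2)/s = 7 - √s)
1/(v(-88) + 26704) = 1/((7 - √(-88)) + 26704) = 1/((7 - 2*I*√22) + 26704) = 1/(26711 - 2*I*√22)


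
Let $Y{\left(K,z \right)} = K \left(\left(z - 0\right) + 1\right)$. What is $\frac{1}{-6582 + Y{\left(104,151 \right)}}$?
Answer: $\frac{1}{9226} \approx 0.00010839$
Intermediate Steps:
$Y{\left(K,z \right)} = K \left(1 + z\right)$ ($Y{\left(K,z \right)} = K \left(\left(z + 0\right) + 1\right) = K \left(z + 1\right) = K \left(1 + z\right)$)
$\frac{1}{-6582 + Y{\left(104,151 \right)}} = \frac{1}{-6582 + 104 \left(1 + 151\right)} = \frac{1}{-6582 + 104 \cdot 152} = \frac{1}{-6582 + 15808} = \frac{1}{9226}$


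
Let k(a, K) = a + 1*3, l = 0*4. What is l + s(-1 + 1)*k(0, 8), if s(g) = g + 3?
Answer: 9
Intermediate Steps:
l = 0
k(a, K) = 3 + a (k(a, K) = a + 3 = 3 + a)
s(g) = 3 + g
l + s(-1 + 1)*k(0, 8) = 0 + (3 + (-1 + 1))*(3 + 0) = 0 + (3 + 0)*3 = 0 + 3*3 = 0 + 9 = 9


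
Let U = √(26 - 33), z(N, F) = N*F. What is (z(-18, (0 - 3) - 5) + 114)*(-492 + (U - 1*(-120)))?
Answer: -95976 + 258*I*√7 ≈ -95976.0 + 682.6*I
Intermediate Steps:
z(N, F) = F*N
U = I*√7 (U = √(-7) = I*√7 ≈ 2.6458*I)
(z(-18, (0 - 3) - 5) + 114)*(-492 + (U - 1*(-120))) = (((0 - 3) - 5)*(-18) + 114)*(-492 + (I*√7 - 1*(-120))) = ((-3 - 5)*(-18) + 114)*(-492 + (I*√7 + 120)) = (-8*(-18) + 114)*(-492 + (120 + I*√7)) = (144 + 114)*(-372 + I*√7) = 258*(-372 + I*√7) = -95976 + 258*I*√7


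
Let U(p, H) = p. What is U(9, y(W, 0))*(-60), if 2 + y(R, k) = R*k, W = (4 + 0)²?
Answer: -540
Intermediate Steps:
W = 16 (W = 4² = 16)
y(R, k) = -2 + R*k
U(9, y(W, 0))*(-60) = 9*(-60) = -540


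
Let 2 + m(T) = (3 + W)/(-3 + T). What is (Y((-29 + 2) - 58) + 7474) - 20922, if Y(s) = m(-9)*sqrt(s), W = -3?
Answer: -13448 - 2*I*sqrt(85) ≈ -13448.0 - 18.439*I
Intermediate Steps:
m(T) = -2 (m(T) = -2 + (3 - 3)/(-3 + T) = -2 + 0/(-3 + T) = -2 + 0 = -2)
Y(s) = -2*sqrt(s)
(Y((-29 + 2) - 58) + 7474) - 20922 = (-2*sqrt((-29 + 2) - 58) + 7474) - 20922 = (-2*sqrt(-27 - 58) + 7474) - 20922 = (-2*I*sqrt(85) + 7474) - 20922 = (7474 - 2*I*sqrt(85)) - 20922 = -13448 - 2*I*sqrt(85)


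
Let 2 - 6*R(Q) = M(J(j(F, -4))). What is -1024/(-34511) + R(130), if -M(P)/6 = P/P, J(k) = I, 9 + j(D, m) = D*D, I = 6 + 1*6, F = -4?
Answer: 141116/103533 ≈ 1.3630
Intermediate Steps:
I = 12 (I = 6 + 6 = 12)
j(D, m) = -9 + D**2 (j(D, m) = -9 + D*D = -9 + D**2)
J(k) = 12
M(P) = -6 (M(P) = -6*P/P = -6*1 = -6)
R(Q) = 4/3 (R(Q) = 1/3 - 1/6*(-6) = 1/3 + 1 = 4/3)
-1024/(-34511) + R(130) = -1024/(-34511) + 4/3 = -1024*(-1/34511) + 4/3 = 1024/34511 + 4/3 = 141116/103533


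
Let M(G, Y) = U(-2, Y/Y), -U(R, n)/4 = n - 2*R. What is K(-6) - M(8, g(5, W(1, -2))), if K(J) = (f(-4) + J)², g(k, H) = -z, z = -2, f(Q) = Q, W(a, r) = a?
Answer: 120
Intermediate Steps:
g(k, H) = 2 (g(k, H) = -1*(-2) = 2)
U(R, n) = -4*n + 8*R (U(R, n) = -4*(n - 2*R) = -4*n + 8*R)
M(G, Y) = -20 (M(G, Y) = -4*Y/Y + 8*(-2) = -4*1 - 16 = -4 - 16 = -20)
K(J) = (-4 + J)²
K(-6) - M(8, g(5, W(1, -2))) = (-4 - 6)² - 1*(-20) = (-10)² + 20 = 100 + 20 = 120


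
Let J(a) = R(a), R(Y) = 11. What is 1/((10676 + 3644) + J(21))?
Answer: 1/14331 ≈ 6.9779e-5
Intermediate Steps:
J(a) = 11
1/((10676 + 3644) + J(21)) = 1/((10676 + 3644) + 11) = 1/(14320 + 11) = 1/14331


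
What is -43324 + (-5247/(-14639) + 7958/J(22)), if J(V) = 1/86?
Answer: 9384541143/14639 ≈ 6.4106e+5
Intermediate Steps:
J(V) = 1/86
-43324 + (-5247/(-14639) + 7958/J(22)) = -43324 + (-5247/(-14639) + 7958/(1/86)) = -43324 + (-5247*(-1/14639) + 7958*86) = -43324 + (5247/14639 + 684388) = -43324 + 10018761179/14639 = 9384541143/14639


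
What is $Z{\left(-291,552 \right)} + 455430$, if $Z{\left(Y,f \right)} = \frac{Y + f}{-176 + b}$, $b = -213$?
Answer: $\frac{177162009}{389} \approx 4.5543 \cdot 10^{5}$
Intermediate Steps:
$Z{\left(Y,f \right)} = - \frac{Y}{389} - \frac{f}{389}$ ($Z{\left(Y,f \right)} = \frac{Y + f}{-176 - 213} = \frac{Y + f}{-389} = \left(Y + f\right) \left(- \frac{1}{389}\right) = - \frac{Y}{389} - \frac{f}{389}$)
$Z{\left(-291,552 \right)} + 455430 = \left(\left(- \frac{1}{389}\right) \left(-291\right) - \frac{552}{389}\right) + 455430 = \left(\frac{291}{389} - \frac{552}{389}\right) + 455430 = - \frac{261}{389} + 455430 = \frac{177162009}{389}$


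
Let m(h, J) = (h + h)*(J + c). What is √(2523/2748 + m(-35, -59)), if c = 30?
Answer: √426013509/458 ≈ 45.066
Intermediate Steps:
m(h, J) = 2*h*(30 + J) (m(h, J) = (h + h)*(J + 30) = (2*h)*(30 + J) = 2*h*(30 + J))
√(2523/2748 + m(-35, -59)) = √(2523/2748 + 2*(-35)*(30 - 59)) = √(2523*(1/2748) + 2*(-35)*(-29)) = √(841/916 + 2030) = √(1860321/916) = √426013509/458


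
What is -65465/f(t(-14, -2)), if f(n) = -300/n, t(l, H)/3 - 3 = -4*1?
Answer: -13093/20 ≈ -654.65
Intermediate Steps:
t(l, H) = -3 (t(l, H) = 9 + 3*(-4*1) = 9 + 3*(-4) = 9 - 12 = -3)
-65465/f(t(-14, -2)) = -65465/((-300/(-3))) = -65465/((-300*(-⅓))) = -65465/100 = -65465*1/100 = -13093/20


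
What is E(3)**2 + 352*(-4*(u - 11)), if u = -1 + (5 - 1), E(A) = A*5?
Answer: 11489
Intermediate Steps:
E(A) = 5*A
u = 3 (u = -1 + 4 = 3)
E(3)**2 + 352*(-4*(u - 11)) = (5*3)**2 + 352*(-4*(3 - 11)) = 15**2 + 352*(-4*(-8)) = 225 + 352*32 = 225 + 11264 = 11489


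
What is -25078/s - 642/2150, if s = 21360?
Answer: -3381541/2296200 ≈ -1.4727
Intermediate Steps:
-25078/s - 642/2150 = -25078/21360 - 642/2150 = -25078*1/21360 - 642*1/2150 = -12539/10680 - 321/1075 = -3381541/2296200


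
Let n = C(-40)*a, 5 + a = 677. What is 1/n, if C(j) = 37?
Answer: 1/24864 ≈ 4.0219e-5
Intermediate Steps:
a = 672 (a = -5 + 677 = 672)
n = 24864 (n = 37*672 = 24864)
1/n = 1/24864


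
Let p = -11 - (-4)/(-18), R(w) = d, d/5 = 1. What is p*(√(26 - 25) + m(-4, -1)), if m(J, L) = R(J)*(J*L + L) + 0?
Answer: -1616/9 ≈ -179.56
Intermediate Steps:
d = 5 (d = 5*1 = 5)
R(w) = 5
m(J, L) = 5*L + 5*J*L (m(J, L) = 5*(J*L + L) + 0 = 5*(L + J*L) + 0 = (5*L + 5*J*L) + 0 = 5*L + 5*J*L)
p = -101/9 (p = -11 - (-4)*(-1)/18 = -11 - 1*2/9 = -11 - 2/9 = -101/9 ≈ -11.222)
p*(√(26 - 25) + m(-4, -1)) = -101*(√(26 - 25) + 5*(-1)*(1 - 4))/9 = -101*(√1 + 5*(-1)*(-3))/9 = -101*(1 + 15)/9 = -101/9*16 = -1616/9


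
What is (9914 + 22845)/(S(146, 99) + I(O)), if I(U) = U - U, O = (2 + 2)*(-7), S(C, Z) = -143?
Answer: -32759/143 ≈ -229.08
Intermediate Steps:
O = -28 (O = 4*(-7) = -28)
I(U) = 0
(9914 + 22845)/(S(146, 99) + I(O)) = (9914 + 22845)/(-143 + 0) = 32759/(-143) = 32759*(-1/143) = -32759/143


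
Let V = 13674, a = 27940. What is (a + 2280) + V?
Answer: 43894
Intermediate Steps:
(a + 2280) + V = (27940 + 2280) + 13674 = 30220 + 13674 = 43894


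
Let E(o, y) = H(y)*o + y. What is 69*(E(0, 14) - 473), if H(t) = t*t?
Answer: -31671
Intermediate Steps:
H(t) = t²
E(o, y) = y + o*y² (E(o, y) = y²*o + y = o*y² + y = y + o*y²)
69*(E(0, 14) - 473) = 69*(14*(1 + 0*14) - 473) = 69*(14*(1 + 0) - 473) = 69*(14*1 - 473) = 69*(14 - 473) = 69*(-459) = -31671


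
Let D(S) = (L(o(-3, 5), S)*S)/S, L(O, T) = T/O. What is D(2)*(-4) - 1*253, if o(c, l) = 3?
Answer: -767/3 ≈ -255.67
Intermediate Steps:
D(S) = S/3 (D(S) = ((S/3)*S)/S = (S²/3)/S = S/3)
D(2)*(-4) - 1*253 = ((⅓)*2)*(-4) - 1*253 = (⅔)*(-4) - 253 = -8/3 - 253 = -767/3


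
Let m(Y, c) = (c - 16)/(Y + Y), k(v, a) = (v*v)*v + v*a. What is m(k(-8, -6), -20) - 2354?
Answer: -546119/232 ≈ -2354.0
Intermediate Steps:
k(v, a) = v³ + a*v (k(v, a) = v²*v + a*v = v³ + a*v)
m(Y, c) = (-16 + c)/(2*Y) (m(Y, c) = (-16 + c)/((2*Y)) = (-16 + c)*(1/(2*Y)) = (-16 + c)/(2*Y))
m(k(-8, -6), -20) - 2354 = (-16 - 20)/(2*((-8*(-6 + (-8)²)))) - 2354 = (½)*(-36)/(-8*(-6 + 64)) - 2354 = (½)*(-36)/(-8*58) - 2354 = (½)*(-36)/(-464) - 2354 = (½)*(-1/464)*(-36) - 2354 = 9/232 - 2354 = -546119/232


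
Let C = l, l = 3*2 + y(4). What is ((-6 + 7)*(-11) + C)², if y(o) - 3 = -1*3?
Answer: 25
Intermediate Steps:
y(o) = 0 (y(o) = 3 - 1*3 = 3 - 3 = 0)
l = 6 (l = 3*2 + 0 = 6 + 0 = 6)
C = 6
((-6 + 7)*(-11) + C)² = ((-6 + 7)*(-11) + 6)² = (1*(-11) + 6)² = (-11 + 6)² = (-5)² = 25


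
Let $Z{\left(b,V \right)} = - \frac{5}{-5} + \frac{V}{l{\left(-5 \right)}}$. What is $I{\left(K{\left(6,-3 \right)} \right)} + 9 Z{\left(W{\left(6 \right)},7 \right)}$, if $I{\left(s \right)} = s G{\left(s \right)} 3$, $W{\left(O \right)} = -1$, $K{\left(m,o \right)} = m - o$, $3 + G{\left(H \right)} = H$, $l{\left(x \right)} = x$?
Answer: $\frac{792}{5} \approx 158.4$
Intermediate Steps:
$G{\left(H \right)} = -3 + H$
$Z{\left(b,V \right)} = 1 - \frac{V}{5}$ ($Z{\left(b,V \right)} = - \frac{5}{-5} + \frac{V}{-5} = \left(-5\right) \left(- \frac{1}{5}\right) + V \left(- \frac{1}{5}\right) = 1 - \frac{V}{5}$)
$I{\left(s \right)} = 3 s \left(-3 + s\right)$ ($I{\left(s \right)} = s \left(-3 + s\right) 3 = 3 s \left(-3 + s\right)$)
$I{\left(K{\left(6,-3 \right)} \right)} + 9 Z{\left(W{\left(6 \right)},7 \right)} = 3 \left(6 - -3\right) \left(-3 + \left(6 - -3\right)\right) + 9 \left(1 - \frac{7}{5}\right) = 3 \left(6 + 3\right) \left(-3 + \left(6 + 3\right)\right) + 9 \left(1 - \frac{7}{5}\right) = 3 \cdot 9 \left(-3 + 9\right) + 9 \left(- \frac{2}{5}\right) = 3 \cdot 9 \cdot 6 - \frac{18}{5} = 162 - \frac{18}{5} = \frac{792}{5}$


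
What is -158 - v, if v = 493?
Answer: -651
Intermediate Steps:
-158 - v = -158 - 1*493 = -158 - 493 = -651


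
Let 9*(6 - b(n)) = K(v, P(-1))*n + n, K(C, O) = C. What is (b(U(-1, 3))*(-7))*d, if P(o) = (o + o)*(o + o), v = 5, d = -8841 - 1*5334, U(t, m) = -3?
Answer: 793800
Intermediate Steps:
d = -14175 (d = -8841 - 5334 = -14175)
P(o) = 4*o² (P(o) = (2*o)*(2*o) = 4*o²)
b(n) = 6 - 2*n/3 (b(n) = 6 - (5*n + n)/9 = 6 - 2*n/3)
(b(U(-1, 3))*(-7))*d = ((6 - ⅔*(-3))*(-7))*(-14175) = ((6 + 2)*(-7))*(-14175) = (8*(-7))*(-14175) = -56*(-14175) = 793800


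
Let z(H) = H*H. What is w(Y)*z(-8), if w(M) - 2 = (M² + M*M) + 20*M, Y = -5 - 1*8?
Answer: 5120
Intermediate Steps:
z(H) = H²
Y = -13 (Y = -5 - 8 = -13)
w(M) = 2 + 2*M² + 20*M (w(M) = 2 + ((M² + M*M) + 20*M) = 2 + ((M² + M²) + 20*M) = 2 + (2*M² + 20*M) = 2 + 2*M² + 20*M)
w(Y)*z(-8) = (2 + 2*(-13)² + 20*(-13))*(-8)² = (2 + 2*169 - 260)*64 = (2 + 338 - 260)*64 = 80*64 = 5120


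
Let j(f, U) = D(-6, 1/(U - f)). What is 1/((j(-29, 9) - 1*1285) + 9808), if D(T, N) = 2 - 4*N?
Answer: 19/161973 ≈ 0.00011730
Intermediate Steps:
j(f, U) = 2 - 4/(U - f)
1/((j(-29, 9) - 1*1285) + 9808) = 1/(((2 - 4/(9 - 1*(-29))) - 1*1285) + 9808) = 1/(((2 - 4/(9 + 29)) - 1285) + 9808) = 1/(((2 - 4/38) - 1285) + 9808) = 1/(((2 - 4*1/38) - 1285) + 9808) = 1/(((2 - 2/19) - 1285) + 9808) = 1/((36/19 - 1285) + 9808) = 1/(-24379/19 + 9808) = 1/(161973/19) = 19/161973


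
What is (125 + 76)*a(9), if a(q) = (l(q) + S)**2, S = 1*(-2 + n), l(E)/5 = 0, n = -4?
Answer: 7236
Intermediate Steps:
l(E) = 0 (l(E) = 5*0 = 0)
S = -6 (S = 1*(-2 - 4) = 1*(-6) = -6)
a(q) = 36 (a(q) = (0 - 6)**2 = (-6)**2 = 36)
(125 + 76)*a(9) = (125 + 76)*36 = 201*36 = 7236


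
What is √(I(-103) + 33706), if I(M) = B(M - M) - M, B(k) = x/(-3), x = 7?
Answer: 2*√76065/3 ≈ 183.87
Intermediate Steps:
B(k) = -7/3 (B(k) = 7/(-3) = 7*(-⅓) = -7/3)
I(M) = -7/3 - M
√(I(-103) + 33706) = √((-7/3 - 1*(-103)) + 33706) = √((-7/3 + 103) + 33706) = √(302/3 + 33706) = √(101420/3) = 2*√76065/3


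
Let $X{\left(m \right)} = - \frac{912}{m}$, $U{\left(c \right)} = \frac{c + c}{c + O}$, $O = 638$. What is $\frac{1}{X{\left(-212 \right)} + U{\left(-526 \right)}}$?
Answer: $- \frac{1484}{7555} \approx -0.19643$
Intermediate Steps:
$U{\left(c \right)} = \frac{2 c}{638 + c}$ ($U{\left(c \right)} = \frac{c + c}{c + 638} = \frac{2 c}{638 + c}$)
$\frac{1}{X{\left(-212 \right)} + U{\left(-526 \right)}} = \frac{1}{- \frac{912}{-212} + 2 \left(-526\right) \frac{1}{638 - 526}} = \frac{1}{\left(-912\right) \left(- \frac{1}{212}\right) + 2 \left(-526\right) \frac{1}{112}} = \frac{1}{\frac{228}{53} + 2 \left(-526\right) \frac{1}{112}} = \frac{1}{\frac{228}{53} - \frac{263}{28}} = \frac{1}{- \frac{7555}{1484}} = - \frac{1484}{7555}$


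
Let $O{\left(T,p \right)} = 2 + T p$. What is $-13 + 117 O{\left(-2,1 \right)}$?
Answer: $-13$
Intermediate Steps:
$-13 + 117 O{\left(-2,1 \right)} = -13 + 117 \left(2 - 2\right) = -13 + 117 \cdot 0 = -13 + 0 = -13$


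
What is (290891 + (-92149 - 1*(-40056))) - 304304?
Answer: -65506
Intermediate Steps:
(290891 + (-92149 - 1*(-40056))) - 304304 = (290891 + (-92149 + 40056)) - 304304 = (290891 - 52093) - 304304 = 238798 - 304304 = -65506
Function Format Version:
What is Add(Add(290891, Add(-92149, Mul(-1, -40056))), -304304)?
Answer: -65506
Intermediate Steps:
Add(Add(290891, Add(-92149, Mul(-1, -40056))), -304304) = Add(Add(290891, Add(-92149, 40056)), -304304) = Add(Add(290891, -52093), -304304) = Add(238798, -304304) = -65506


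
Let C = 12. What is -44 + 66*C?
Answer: 748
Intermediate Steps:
-44 + 66*C = -44 + 66*12 = -44 + 792 = 748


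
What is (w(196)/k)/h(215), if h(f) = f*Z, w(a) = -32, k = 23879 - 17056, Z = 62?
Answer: -16/45475295 ≈ -3.5184e-7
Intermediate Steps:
k = 6823
h(f) = 62*f (h(f) = f*62 = 62*f)
(w(196)/k)/h(215) = (-32/6823)/((62*215)) = -32*1/6823/13330 = -32/6823*1/13330 = -16/45475295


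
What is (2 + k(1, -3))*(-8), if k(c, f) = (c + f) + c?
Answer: -8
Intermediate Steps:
k(c, f) = f + 2*c
(2 + k(1, -3))*(-8) = (2 + (-3 + 2*1))*(-8) = (2 + (-3 + 2))*(-8) = (2 - 1)*(-8) = 1*(-8) = -8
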